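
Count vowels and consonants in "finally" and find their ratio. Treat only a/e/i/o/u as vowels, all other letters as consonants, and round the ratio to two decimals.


Word: "finally"
Vowels (a,e,i,o,u): 2
Consonants: 5
Ratio = 2/5
= 0.40


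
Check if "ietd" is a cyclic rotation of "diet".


Word: "diet", Candidate: "ietd"
Method: check if candidate is substring of word+word
"dietdiet" contains "ietd"? Yes
Is rotation = Yes


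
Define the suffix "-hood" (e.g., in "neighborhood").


Suffix: -hood
As in: neighborhood -> neighbor + -hood
Meaning = state / condition


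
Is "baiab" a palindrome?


Word: "baiab"
Reversed: "baiab"
Forward == Backward? baiab == baiab
Palindrome = Yes


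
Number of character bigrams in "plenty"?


Word: "plenty" (length 6)
Number of 2-grams = length - 2 + 1 = 6 - 2 + 1
= 5


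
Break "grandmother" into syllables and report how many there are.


Word: "grandmother"
Syllable breakdown: grand · moth · er
Counting: 3 parts
= 3 syllables


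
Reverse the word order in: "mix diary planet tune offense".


Original: "mix diary planet tune offense"
Words (1..n): mix | diary | planet | tune | offense
Reversed (n..1): offense | tune | planet | diary | mix
Result = "offense tune planet diary mix"


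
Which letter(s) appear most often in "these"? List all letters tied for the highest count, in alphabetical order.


Word: "these"
Letter counts:
  'e': 2
  'h': 1
  's': 1
  't': 1
Maximum count = 2
Most frequent = 'e' (2 times each)


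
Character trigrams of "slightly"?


Word: "slightly" (length 8)
Number of trigrams = 8 - 3 + 1 = 6
  Position 0: "sli"
  Position 1: "lig"
  Position 2: "igh"
  Position 3: "ght"
  Position 4: "htl"
  Position 5: "tly"
Trigrams = "sli", "lig", "igh", "ght", "htl", "tly"


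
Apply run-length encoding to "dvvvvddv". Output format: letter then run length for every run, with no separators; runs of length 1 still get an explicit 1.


String: "dvvvvddv"
Scanning for consecutive runs:
  'd' x 1
  'v' x 4
  'd' x 2
  'v' x 1
RLE = "d1v4d2v1"


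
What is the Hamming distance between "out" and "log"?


Comparing character by character (same length = 3):
  Pos 0: 'o' vs 'l' !=
  Pos 1: 'u' vs 'o' !=
  Pos 2: 't' vs 'g' !=
Hamming distance = 3


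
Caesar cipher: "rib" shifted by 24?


Word: "rib"
Shift: 24
Each letter → (letter + shift) mod 26:
  'r' (17) + 24 = 15 → 'p'
  'i' (8) + 24 = 6 → 'g'
  'b' (1) + 24 = 25 → 'z'
Result = "pgz"


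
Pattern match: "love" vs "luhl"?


Pattern of "love": [0, 1, 2, 3]
Pattern of "luhl": [0, 1, 2, 0]
Patterns do not match
Same pattern = No


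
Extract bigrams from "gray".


Word: "gray" (length 4)
Number of bigrams = 4 - 2 + 1 = 3
  Position 0: "gr"
  Position 1: "ra"
  Position 2: "ay"
Bigrams = "gr", "ra", "ay"


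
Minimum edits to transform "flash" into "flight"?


Word 1: "flash" (length 5)
Word 2: "flight" (length 6)
One optimal edit sequence (insert/delete/substitute each cost 1):
  1. keep 'f'
  2. keep 'l'
  3. substitute 'a' -> 'i'  (+1)
  4. substitute 's' -> 'g'  (+1)
  5. keep 'h'
  6. insert 't'  (+1)
Total edit operations: 3
Edit distance = 3


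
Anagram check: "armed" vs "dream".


Word 1: "armed" → sorted: ademr
Word 2: "dream" → sorted: ademr
Same letters? ademr == ademr
Anagram = Yes


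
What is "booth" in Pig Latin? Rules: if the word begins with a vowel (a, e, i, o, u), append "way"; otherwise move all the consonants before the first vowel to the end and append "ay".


Word: "booth"
Starts with consonant(s) → move to end, add 'ay'
Consonant cluster: "b"
Pig Latin = "oothbay"


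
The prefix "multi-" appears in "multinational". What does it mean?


Prefix: multi-
As in: multinational -> multi- + national
Meaning = many


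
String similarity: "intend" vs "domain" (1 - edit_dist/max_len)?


Word 1: "intend" (length 6)
Word 2: "domain" (length 6)
One optimal edit sequence:
  1. substitute 'i' -> 'd'  (+1)
  2. substitute 'n' -> 'o'  (+1)
  3. substitute 't' -> 'm'  (+1)
  4. substitute 'e' -> 'a'  (+1)
  5. substitute 'n' -> 'i'  (+1)
  6. substitute 'd' -> 'n'  (+1)
Edit distance = 6
Max length = max(6, 6) = 6
Similarity = 1 - 6/6
= 0.0000


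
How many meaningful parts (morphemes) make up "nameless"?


Word: "nameless"
Morphemes: name | -less
Each morpheme carries meaning
= 2 morphemes


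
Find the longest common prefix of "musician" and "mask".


Word 1: "musician"
Word 2: "mask"
Comparing from start:
  Pos 0: 'm' == 'm'
  Pos 1: 'u' != 'a' (stop)
LCP = "m" (length 1)


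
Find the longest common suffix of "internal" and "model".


Word 1: "internal"
Word 2: "model"
Comparing from end:
  Pos -1: 'l' == 'l'
  Pos -2: 'a' != 'e' (stop)
LCS = "l" (length 1)


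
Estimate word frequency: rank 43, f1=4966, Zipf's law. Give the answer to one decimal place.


Zipf's law: f(r) = f(1) / r
f(1) = 4966
f(43) = 4966 / 43
= 115.5 occurrences


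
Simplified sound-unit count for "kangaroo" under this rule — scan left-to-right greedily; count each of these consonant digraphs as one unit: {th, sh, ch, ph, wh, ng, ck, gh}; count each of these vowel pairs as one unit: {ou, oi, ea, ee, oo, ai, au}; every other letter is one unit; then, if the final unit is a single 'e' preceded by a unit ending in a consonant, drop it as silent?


Word: "kangaroo" (8 letters)
Left-to-right scan:
  [1] 'k' (letter)
  [2] 'a' (letter)
  [3] 'ng' (digraph)
  [4] 'a' (letter)
  [5] 'r' (letter)
  [6] 'oo' (vowel-pair)
Units from scan: 6
Sound units = 6 units


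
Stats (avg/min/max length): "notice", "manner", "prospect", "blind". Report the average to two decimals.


Lengths: "notice"=6, "manner"=6, "prospect"=8, "blind"=5
Sum = 25, Count = 4
Average = 25/4 = 6.25
= avg=6.25, min=5, max=8


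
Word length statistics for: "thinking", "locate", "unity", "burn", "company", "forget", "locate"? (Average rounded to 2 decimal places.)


Lengths: "thinking"=8, "locate"=6, "unity"=5, "burn"=4, "company"=7, "forget"=6, "locate"=6
Sum = 42, Count = 7
Average = 42/7 = 6.00
= avg=6.00, min=4, max=8


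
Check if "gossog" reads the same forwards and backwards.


Word: "gossog"
Reversed: "gossog"
Forward == Backward? gossog == gossog
Palindrome = Yes


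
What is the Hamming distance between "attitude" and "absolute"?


Comparing character by character (same length = 8):
  Pos 0: 'a' vs 'a' =
  Pos 1: 't' vs 'b' !=
  Pos 2: 't' vs 's' !=
  Pos 3: 'i' vs 'o' !=
  Pos 4: 't' vs 'l' !=
  Pos 5: 'u' vs 'u' =
  Pos 6: 'd' vs 't' !=
  Pos 7: 'e' vs 'e' =
Hamming distance = 5


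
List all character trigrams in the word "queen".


Word: "queen" (length 5)
Number of trigrams = 5 - 3 + 1 = 3
  Position 0: "que"
  Position 1: "uee"
  Position 2: "een"
Trigrams = "que", "uee", "een"


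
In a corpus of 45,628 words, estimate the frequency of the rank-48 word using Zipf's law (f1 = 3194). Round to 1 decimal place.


Zipf's law: f(r) = f(1) / r
f(1) = 3194
f(48) = 3194 / 48
= 66.5 occurrences


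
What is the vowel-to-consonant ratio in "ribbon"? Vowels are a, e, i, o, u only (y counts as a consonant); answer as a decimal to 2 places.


Word: "ribbon"
Vowels (a,e,i,o,u): 2
Consonants: 4
Ratio = 2/4
= 0.50


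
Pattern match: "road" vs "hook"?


Pattern of "road": [0, 1, 2, 3]
Pattern of "hook": [0, 1, 1, 2]
Patterns do not match
Same pattern = No


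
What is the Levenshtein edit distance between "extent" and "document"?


Word 1: "extent" (length 6)
Word 2: "document" (length 8)
One optimal edit sequence (insert/delete/substitute each cost 1):
  1. insert 'd'  (+1)
  2. insert 'o'  (+1)
  3. substitute 'e' -> 'c'  (+1)
  4. substitute 'x' -> 'u'  (+1)
  5. substitute 't' -> 'm'  (+1)
  6. keep 'e'
  7. keep 'n'
  8. keep 't'
Total edit operations: 5
Edit distance = 5


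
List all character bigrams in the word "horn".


Word: "horn" (length 4)
Number of bigrams = 4 - 2 + 1 = 3
  Position 0: "ho"
  Position 1: "or"
  Position 2: "rn"
Bigrams = "ho", "or", "rn"


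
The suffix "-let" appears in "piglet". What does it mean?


Suffix: -let
As in: piglet -> pig + -let
Meaning = small


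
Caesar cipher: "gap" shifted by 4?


Word: "gap"
Shift: 4
Each letter → (letter + shift) mod 26:
  'g' (6) + 4 = 10 → 'k'
  'a' (0) + 4 = 4 → 'e'
  'p' (15) + 4 = 19 → 't'
Result = "ket"


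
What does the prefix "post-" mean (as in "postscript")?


Prefix: post-
Example: postscript (post- + script)
Meaning = after


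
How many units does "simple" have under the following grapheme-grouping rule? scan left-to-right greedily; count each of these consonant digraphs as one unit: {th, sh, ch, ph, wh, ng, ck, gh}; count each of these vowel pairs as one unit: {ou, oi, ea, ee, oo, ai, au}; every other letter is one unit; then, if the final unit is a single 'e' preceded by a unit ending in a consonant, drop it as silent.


Word: "simple" (6 letters)
Left-to-right scan:
  1. 's' (letter)
  2. 'i' (letter)
  3. 'm' (letter)
  4. 'p' (letter)
  5. 'l' (letter)
  6. 'e' (letter)
Units from scan: 6
Final unit is 'e' after a consonant -> drop as silent (-1)
Sound units = 5 units


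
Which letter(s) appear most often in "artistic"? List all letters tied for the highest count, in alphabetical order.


Word: "artistic"
Letter counts:
  'a': 1
  'c': 1
  'i': 2
  'r': 1
  's': 1
  't': 2
Maximum count = 2
Most frequent = 'i', 't' (2 times each)


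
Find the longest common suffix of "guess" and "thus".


Word 1: "guess"
Word 2: "thus"
Comparing from end:
  Pos -1: 's' == 's'
  Pos -2: 's' != 'u' (stop)
LCS = "s" (length 1)


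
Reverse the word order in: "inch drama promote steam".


Original: "inch drama promote steam"
Words (1..n): inch | drama | promote | steam
Reversed (n..1): steam | promote | drama | inch
Result = "steam promote drama inch"


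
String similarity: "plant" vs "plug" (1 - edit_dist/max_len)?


Word 1: "plant" (length 5)
Word 2: "plug" (length 4)
One optimal edit sequence:
  1. keep 'p'
  2. keep 'l'
  3. delete 'a'  (+1)
  4. substitute 'n' -> 'u'  (+1)
  5. substitute 't' -> 'g'  (+1)
Edit distance = 3
Max length = max(5, 4) = 5
Similarity = 1 - 3/5
= 0.4000


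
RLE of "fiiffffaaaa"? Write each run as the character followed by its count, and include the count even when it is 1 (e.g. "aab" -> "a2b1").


String: "fiiffffaaaa"
Scanning for consecutive runs:
  'f' x 1
  'i' x 2
  'f' x 4
  'a' x 4
RLE = "f1i2f4a4"


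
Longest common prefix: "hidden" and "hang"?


Word 1: "hidden"
Word 2: "hang"
Comparing from start:
  Pos 0: 'h' == 'h'
  Pos 1: 'i' != 'a' (stop)
LCP = "h" (length 1)


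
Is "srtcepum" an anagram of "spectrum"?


Word 1: "spectrum" → sorted: cemprstu
Word 2: "srtcepum" → sorted: cemprstu
Same letters? cemprstu == cemprstu
Anagram = Yes


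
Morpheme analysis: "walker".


Word: "walker"
Morphemes: walk / -er
Each morpheme carries meaning
= 2 morphemes


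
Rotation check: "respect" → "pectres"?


Word: "respect", Candidate: "pectres"
Method: check if candidate is substring of word+word
"respectrespect" contains "pectres"? Yes
Is rotation = Yes


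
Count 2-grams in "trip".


Word: "trip" (length 4)
Number of 2-grams = length - 2 + 1 = 4 - 2 + 1
= 3


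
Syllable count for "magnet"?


Word: "magnet"
Syllable breakdown: mag · net
Counting: 2 parts
= 2 syllables


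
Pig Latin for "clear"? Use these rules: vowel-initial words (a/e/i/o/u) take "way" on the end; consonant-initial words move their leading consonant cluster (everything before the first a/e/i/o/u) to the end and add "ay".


Word: "clear"
Starts with consonant(s) → move to end, add 'ay'
Consonant cluster: "cl"
Pig Latin = "earclay"


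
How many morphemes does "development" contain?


Word: "development"
Morphemes: develop | -ment
Each morpheme carries meaning
= 2 morphemes


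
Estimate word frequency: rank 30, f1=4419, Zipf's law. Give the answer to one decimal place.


Zipf's law: f(r) = f(1) / r
f(1) = 4419
f(30) = 4419 / 30
= 147.3 occurrences


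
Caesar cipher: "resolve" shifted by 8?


Word: "resolve"
Shift: 8
Each letter → (letter + shift) mod 26:
  'r' (17) + 8 = 25 → 'z'
  'e' (4) + 8 = 12 → 'm'
  's' (18) + 8 = 0 → 'a'
  'o' (14) + 8 = 22 → 'w'
  'l' (11) + 8 = 19 → 't'
  'v' (21) + 8 = 3 → 'd'
  'e' (4) + 8 = 12 → 'm'
Result = "zmawtdm"


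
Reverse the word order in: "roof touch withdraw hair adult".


Original: "roof touch withdraw hair adult"
Words (1..n): roof | touch | withdraw | hair | adult
Reversed (n..1): adult | hair | withdraw | touch | roof
Result = "adult hair withdraw touch roof"


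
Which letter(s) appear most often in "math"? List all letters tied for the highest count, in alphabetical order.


Word: "math"
Letter counts:
  'a': 1
  'h': 1
  'm': 1
  't': 1
Maximum count = 1
Most frequent = 'a', 'h', 'm', 't' (1 time each)


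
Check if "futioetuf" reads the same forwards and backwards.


Word: "futioetuf"
Reversed: "futeoituf"
Forward == Backward? futioetuf != futeoituf
Palindrome = No


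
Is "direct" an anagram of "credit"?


Word 1: "credit" → sorted: cdeirt
Word 2: "direct" → sorted: cdeirt
Same letters? cdeirt == cdeirt
Anagram = Yes


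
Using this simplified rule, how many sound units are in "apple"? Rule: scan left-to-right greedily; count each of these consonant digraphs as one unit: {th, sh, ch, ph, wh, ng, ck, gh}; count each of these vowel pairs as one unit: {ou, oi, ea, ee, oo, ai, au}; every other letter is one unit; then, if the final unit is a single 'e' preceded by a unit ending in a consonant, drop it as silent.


Word: "apple" (5 letters)
Left-to-right scan:
  [1] 'a' (letter)
  [2] 'p' (letter)
  [3] 'p' (letter)
  [4] 'l' (letter)
  [5] 'e' (letter)
Units from scan: 5
Final unit is 'e' after a consonant -> drop as silent (-1)
Sound units = 4 units


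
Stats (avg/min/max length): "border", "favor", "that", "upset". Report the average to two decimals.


Lengths: "border"=6, "favor"=5, "that"=4, "upset"=5
Sum = 20, Count = 4
Average = 20/4 = 5.00
= avg=5.00, min=4, max=6


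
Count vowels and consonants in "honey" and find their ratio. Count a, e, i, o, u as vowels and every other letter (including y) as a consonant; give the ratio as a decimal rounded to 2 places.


Word: "honey"
Vowels (a,e,i,o,u): 2
Consonants: 3
Ratio = 2/3
= 0.67


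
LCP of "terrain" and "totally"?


Word 1: "terrain"
Word 2: "totally"
Comparing from start:
  Pos 0: 't' == 't'
  Pos 1: 'e' != 'o' (stop)
LCP = "t" (length 1)


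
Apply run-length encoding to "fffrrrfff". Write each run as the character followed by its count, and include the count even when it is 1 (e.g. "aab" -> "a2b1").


String: "fffrrrfff"
Scanning for consecutive runs:
  'f' x 3
  'r' x 3
  'f' x 3
RLE = "f3r3f3"


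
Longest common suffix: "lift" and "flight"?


Word 1: "lift"
Word 2: "flight"
Comparing from end:
  Pos -1: 't' == 't'
  Pos -2: 'f' != 'h' (stop)
LCS = "t" (length 1)


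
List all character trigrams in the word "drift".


Word: "drift" (length 5)
Number of trigrams = 5 - 3 + 1 = 3
  Position 0: "dri"
  Position 1: "rif"
  Position 2: "ift"
Trigrams = "dri", "rif", "ift"


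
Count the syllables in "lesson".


Word: "lesson"
Syllable breakdown: les | son
Counting: 2 parts
= 2 syllables


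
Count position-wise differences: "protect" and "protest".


Comparing character by character (same length = 7):
  Pos 0: 'p' vs 'p' =
  Pos 1: 'r' vs 'r' =
  Pos 2: 'o' vs 'o' =
  Pos 3: 't' vs 't' =
  Pos 4: 'e' vs 'e' =
  Pos 5: 'c' vs 's' !=
  Pos 6: 't' vs 't' =
Hamming distance = 1


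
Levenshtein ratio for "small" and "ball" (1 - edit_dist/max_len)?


Word 1: "small" (length 5)
Word 2: "ball" (length 4)
One optimal edit sequence:
  1. delete 's'  (+1)
  2. substitute 'm' -> 'b'  (+1)
  3. keep 'a'
  4. keep 'l'
  5. keep 'l'
Edit distance = 2
Max length = max(5, 4) = 5
Similarity = 1 - 2/5
= 0.6000


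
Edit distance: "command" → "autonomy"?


Word 1: "command" (length 7)
Word 2: "autonomy" (length 8)
One optimal edit sequence (insert/delete/substitute each cost 1):
  1. insert 'a'  (+1)
  2. substitute 'c' -> 'u'  (+1)
  3. substitute 'o' -> 't'  (+1)
  4. substitute 'm' -> 'o'  (+1)
  5. substitute 'm' -> 'n'  (+1)
  6. substitute 'a' -> 'o'  (+1)
  7. substitute 'n' -> 'm'  (+1)
  8. substitute 'd' -> 'y'  (+1)
Total edit operations: 8
Edit distance = 8


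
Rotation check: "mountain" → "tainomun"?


Word: "mountain", Candidate: "tainomun"
Method: check if candidate is substring of word+word
"mountainmountain" contains "tainomun"? No
Is rotation = No


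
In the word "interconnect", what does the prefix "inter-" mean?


Prefix: inter-
Example: interconnect (inter- + connect)
Meaning = between


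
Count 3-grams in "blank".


Word: "blank" (length 5)
Number of 3-grams = length - 3 + 1 = 5 - 3 + 1
= 3


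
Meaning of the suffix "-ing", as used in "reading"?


Suffix: -ing
Example: reading (read + -ing)
Meaning = present participle


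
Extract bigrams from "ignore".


Word: "ignore" (length 6)
Number of bigrams = 6 - 2 + 1 = 5
  Position 0: "ig"
  Position 1: "gn"
  Position 2: "no"
  Position 3: "or"
  Position 4: "re"
Bigrams = "ig", "gn", "no", "or", "re"


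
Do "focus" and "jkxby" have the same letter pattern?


Pattern of "focus": [0, 1, 2, 3, 4]
Pattern of "jkxby": [0, 1, 2, 3, 4]
Patterns match
Same pattern = Yes


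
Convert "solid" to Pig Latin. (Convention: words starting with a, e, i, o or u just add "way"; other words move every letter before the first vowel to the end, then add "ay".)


Word: "solid"
Starts with consonant(s) → move to end, add 'ay'
Consonant cluster: "s"
Pig Latin = "olidsay"


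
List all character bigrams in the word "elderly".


Word: "elderly" (length 7)
Number of bigrams = 7 - 2 + 1 = 6
  Position 0: "el"
  Position 1: "ld"
  Position 2: "de"
  Position 3: "er"
  Position 4: "rl"
  Position 5: "ly"
Bigrams = "el", "ld", "de", "er", "rl", "ly"


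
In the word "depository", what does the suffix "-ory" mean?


Suffix: -ory
Example: depository = deposit + -ory
Meaning = relating to / place for


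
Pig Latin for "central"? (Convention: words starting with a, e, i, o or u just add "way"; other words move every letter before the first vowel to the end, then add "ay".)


Word: "central"
Starts with consonant(s) → move to end, add 'ay'
Consonant cluster: "c"
Pig Latin = "entralcay"


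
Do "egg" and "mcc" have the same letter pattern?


Pattern of "egg": [0, 1, 1]
Pattern of "mcc": [0, 1, 1]
Patterns match
Same pattern = Yes


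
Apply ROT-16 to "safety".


Word: "safety"
Shift: 16
Each letter → (letter + shift) mod 26:
  's' (18) + 16 = 8 → 'i'
  'a' (0) + 16 = 16 → 'q'
  'f' (5) + 16 = 21 → 'v'
  'e' (4) + 16 = 20 → 'u'
  't' (19) + 16 = 9 → 'j'
  'y' (24) + 16 = 14 → 'o'
Result = "iqvujo"


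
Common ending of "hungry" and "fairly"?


Word 1: "hungry"
Word 2: "fairly"
Comparing from end:
  Pos -1: 'y' == 'y'
  Pos -2: 'r' != 'l' (stop)
LCS = "y" (length 1)


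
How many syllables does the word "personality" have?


Word: "personality"
Syllable breakdown: per-son-al-i-ty
Counting: 5 parts
= 5 syllables


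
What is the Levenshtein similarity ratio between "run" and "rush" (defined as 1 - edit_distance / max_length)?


Word 1: "run" (length 3)
Word 2: "rush" (length 4)
One optimal edit sequence:
  1. keep 'r'
  2. keep 'u'
  3. insert 's'  (+1)
  4. substitute 'n' -> 'h'  (+1)
Edit distance = 2
Max length = max(3, 4) = 4
Similarity = 1 - 2/4
= 0.5000


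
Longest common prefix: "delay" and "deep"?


Word 1: "delay"
Word 2: "deep"
Comparing from start:
  Pos 0: 'd' == 'd'
  Pos 1: 'e' == 'e'
  Pos 2: 'l' != 'e' (stop)
LCP = "de" (length 2)


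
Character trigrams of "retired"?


Word: "retired" (length 7)
Number of trigrams = 7 - 3 + 1 = 5
  Position 0: "ret"
  Position 1: "eti"
  Position 2: "tir"
  Position 3: "ire"
  Position 4: "red"
Trigrams = "ret", "eti", "tir", "ire", "red"


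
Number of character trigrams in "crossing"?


Word: "crossing" (length 8)
Number of 3-grams = length - 3 + 1 = 8 - 3 + 1
= 6


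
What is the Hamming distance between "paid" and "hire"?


Comparing character by character (same length = 4):
  Pos 0: 'p' vs 'h' !=
  Pos 1: 'a' vs 'i' !=
  Pos 2: 'i' vs 'r' !=
  Pos 3: 'd' vs 'e' !=
Hamming distance = 4


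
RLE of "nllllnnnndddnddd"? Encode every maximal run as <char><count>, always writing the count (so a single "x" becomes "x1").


String: "nllllnnnndddnddd"
Scanning for consecutive runs:
  'n' x 1
  'l' x 4
  'n' x 4
  'd' x 3
  'n' x 1
  'd' x 3
RLE = "n1l4n4d3n1d3"


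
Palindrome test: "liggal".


Word: "liggal"
Reversed: "laggil"
Forward == Backward? liggal != laggil
Palindrome = No


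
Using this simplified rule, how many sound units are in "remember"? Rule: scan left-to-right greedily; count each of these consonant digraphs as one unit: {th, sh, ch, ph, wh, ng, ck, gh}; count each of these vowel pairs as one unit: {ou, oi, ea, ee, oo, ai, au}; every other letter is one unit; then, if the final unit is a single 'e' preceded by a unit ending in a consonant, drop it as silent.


Word: "remember" (8 letters)
Left-to-right scan:
  (1) 'r' (letter)
  (2) 'e' (letter)
  (3) 'm' (letter)
  (4) 'e' (letter)
  (5) 'm' (letter)
  (6) 'b' (letter)
  (7) 'e' (letter)
  (8) 'r' (letter)
Units from scan: 8
Sound units = 8 units


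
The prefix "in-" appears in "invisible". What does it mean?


Prefix: in-
Example: invisible (in- + visible)
Meaning = not / into


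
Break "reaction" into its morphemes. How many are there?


Word: "reaction"
Morphemes: re- / act / -ion
Each morpheme carries meaning
= 3 morphemes


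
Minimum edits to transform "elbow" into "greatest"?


Word 1: "elbow" (length 5)
Word 2: "greatest" (length 8)
One optimal edit sequence (insert/delete/substitute each cost 1):
  1. insert 'g'  (+1)
  2. insert 'r'  (+1)
  3. keep 'e'
  4. insert 'a'  (+1)
  5. substitute 'l' -> 't'  (+1)
  6. substitute 'b' -> 'e'  (+1)
  7. substitute 'o' -> 's'  (+1)
  8. substitute 'w' -> 't'  (+1)
Total edit operations: 7
Edit distance = 7


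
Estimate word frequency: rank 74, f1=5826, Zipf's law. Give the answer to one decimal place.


Zipf's law: f(r) = f(1) / r
f(1) = 5826
f(74) = 5826 / 74
= 78.7 occurrences


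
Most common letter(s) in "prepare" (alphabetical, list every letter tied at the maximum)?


Word: "prepare"
Letter counts:
  'a': 1
  'e': 2
  'p': 2
  'r': 2
Maximum count = 2
Most frequent = 'e', 'p', 'r' (2 times each)


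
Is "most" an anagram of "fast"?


Word 1: "fast" → sorted: afst
Word 2: "most" → sorted: most
Same letters? afst != most
Anagram = No


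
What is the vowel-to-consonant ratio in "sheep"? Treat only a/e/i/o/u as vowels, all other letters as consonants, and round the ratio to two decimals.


Word: "sheep"
Vowels (a,e,i,o,u): 2
Consonants: 3
Ratio = 2/3
= 0.67


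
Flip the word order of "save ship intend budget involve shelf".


Original: "save ship intend budget involve shelf"
Words (1..n): save | ship | intend | budget | involve | shelf
Reversed (n..1): shelf | involve | budget | intend | ship | save
Result = "shelf involve budget intend ship save"


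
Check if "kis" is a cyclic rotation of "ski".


Word: "ski", Candidate: "kis"
Method: check if candidate is substring of word+word
"skiski" contains "kis"? Yes
Is rotation = Yes


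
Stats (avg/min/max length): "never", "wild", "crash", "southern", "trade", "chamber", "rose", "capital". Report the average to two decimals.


Lengths: "never"=5, "wild"=4, "crash"=5, "southern"=8, "trade"=5, "chamber"=7, "rose"=4, "capital"=7
Sum = 45, Count = 8
Average = 45/8 = 5.63
= avg=5.63, min=4, max=8


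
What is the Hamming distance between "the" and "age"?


Comparing character by character (same length = 3):
  Pos 0: 't' vs 'a' !=
  Pos 1: 'h' vs 'g' !=
  Pos 2: 'e' vs 'e' =
Hamming distance = 2


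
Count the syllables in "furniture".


Word: "furniture"
Syllable breakdown: fur | ni | ture
Counting: 3 parts
= 3 syllables


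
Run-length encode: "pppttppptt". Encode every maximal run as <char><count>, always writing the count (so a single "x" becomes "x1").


String: "pppttppptt"
Scanning for consecutive runs:
  'p' x 3
  't' x 2
  'p' x 3
  't' x 2
RLE = "p3t2p3t2"


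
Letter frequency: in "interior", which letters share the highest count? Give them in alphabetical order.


Word: "interior"
Letter counts:
  'e': 1
  'i': 2
  'n': 1
  'o': 1
  'r': 2
  't': 1
Maximum count = 2
Most frequent = 'i', 'r' (2 times each)


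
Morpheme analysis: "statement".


Word: "statement"
Morphemes: state + -ment
Each morpheme carries meaning
= 2 morphemes


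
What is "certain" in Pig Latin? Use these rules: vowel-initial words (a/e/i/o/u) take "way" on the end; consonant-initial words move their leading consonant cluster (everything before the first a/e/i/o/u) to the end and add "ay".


Word: "certain"
Starts with consonant(s) → move to end, add 'ay'
Consonant cluster: "c"
Pig Latin = "ertaincay"


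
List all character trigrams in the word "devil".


Word: "devil" (length 5)
Number of trigrams = 5 - 3 + 1 = 3
  Position 0: "dev"
  Position 1: "evi"
  Position 2: "vil"
Trigrams = "dev", "evi", "vil"


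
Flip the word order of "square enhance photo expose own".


Original: "square enhance photo expose own"
Words (1..n): square | enhance | photo | expose | own
Reversed (n..1): own | expose | photo | enhance | square
Result = "own expose photo enhance square"


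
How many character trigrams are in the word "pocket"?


Word: "pocket" (length 6)
Number of 3-grams = length - 3 + 1 = 6 - 3 + 1
= 4


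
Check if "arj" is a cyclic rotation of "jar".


Word: "jar", Candidate: "arj"
Method: check if candidate is substring of word+word
"jarjar" contains "arj"? Yes
Is rotation = Yes


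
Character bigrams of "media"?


Word: "media" (length 5)
Number of bigrams = 5 - 2 + 1 = 4
  Position 0: "me"
  Position 1: "ed"
  Position 2: "di"
  Position 3: "ia"
Bigrams = "me", "ed", "di", "ia"


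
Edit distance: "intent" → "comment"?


Word 1: "intent" (length 6)
Word 2: "comment" (length 7)
One optimal edit sequence (insert/delete/substitute each cost 1):
  1. insert 'c'  (+1)
  2. substitute 'i' -> 'o'  (+1)
  3. substitute 'n' -> 'm'  (+1)
  4. substitute 't' -> 'm'  (+1)
  5. keep 'e'
  6. keep 'n'
  7. keep 't'
Total edit operations: 4
Edit distance = 4


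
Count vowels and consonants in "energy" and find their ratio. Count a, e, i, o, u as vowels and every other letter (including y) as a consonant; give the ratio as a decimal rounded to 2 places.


Word: "energy"
Vowels (a,e,i,o,u): 2
Consonants: 4
Ratio = 2/4
= 0.50


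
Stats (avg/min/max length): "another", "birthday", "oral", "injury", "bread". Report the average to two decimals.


Lengths: "another"=7, "birthday"=8, "oral"=4, "injury"=6, "bread"=5
Sum = 30, Count = 5
Average = 30/5 = 6.00
= avg=6.00, min=4, max=8


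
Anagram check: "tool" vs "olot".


Word 1: "tool" → sorted: loot
Word 2: "olot" → sorted: loot
Same letters? loot == loot
Anagram = Yes


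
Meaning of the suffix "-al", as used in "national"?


Suffix: -al
Example: national = nation + -al
Meaning = relating to


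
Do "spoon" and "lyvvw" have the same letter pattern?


Pattern of "spoon": [0, 1, 2, 2, 3]
Pattern of "lyvvw": [0, 1, 2, 2, 3]
Patterns match
Same pattern = Yes


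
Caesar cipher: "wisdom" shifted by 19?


Word: "wisdom"
Shift: 19
Each letter → (letter + shift) mod 26:
  'w' (22) + 19 = 15 → 'p'
  'i' (8) + 19 = 1 → 'b'
  's' (18) + 19 = 11 → 'l'
  'd' (3) + 19 = 22 → 'w'
  'o' (14) + 19 = 7 → 'h'
  'm' (12) + 19 = 5 → 'f'
Result = "pblwhf"


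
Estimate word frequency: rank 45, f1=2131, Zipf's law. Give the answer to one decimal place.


Zipf's law: f(r) = f(1) / r
f(1) = 2131
f(45) = 2131 / 45
= 47.4 occurrences


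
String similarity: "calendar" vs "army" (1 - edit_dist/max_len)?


Word 1: "calendar" (length 8)
Word 2: "army" (length 4)
One optimal edit sequence:
  1. delete 'c'  (+1)
  2. keep 'a'
  3. delete 'l'  (+1)
  4. delete 'e'  (+1)
  5. delete 'n'  (+1)
  6. substitute 'd' -> 'r'  (+1)
  7. substitute 'a' -> 'm'  (+1)
  8. substitute 'r' -> 'y'  (+1)
Edit distance = 7
Max length = max(8, 4) = 8
Similarity = 1 - 7/8
= 0.1250


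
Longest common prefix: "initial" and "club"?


Word 1: "initial"
Word 2: "club"
Comparing from start:
  Pos 0: 'i' != 'c' (stop)
LCP = "" (length 0)


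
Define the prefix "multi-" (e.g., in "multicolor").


Prefix: multi-
Example: multicolor (multi- + color)
Meaning = many


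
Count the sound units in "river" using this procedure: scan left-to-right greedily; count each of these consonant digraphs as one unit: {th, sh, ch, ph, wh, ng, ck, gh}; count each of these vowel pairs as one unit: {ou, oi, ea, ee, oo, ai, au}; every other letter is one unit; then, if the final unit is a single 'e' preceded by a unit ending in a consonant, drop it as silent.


Word: "river" (5 letters)
Left-to-right scan:
  (1) 'r' (letter)
  (2) 'i' (letter)
  (3) 'v' (letter)
  (4) 'e' (letter)
  (5) 'r' (letter)
Units from scan: 5
Sound units = 5 units


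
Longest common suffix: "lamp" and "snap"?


Word 1: "lamp"
Word 2: "snap"
Comparing from end:
  Pos -1: 'p' == 'p'
  Pos -2: 'm' != 'a' (stop)
LCS = "p" (length 1)


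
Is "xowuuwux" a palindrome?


Word: "xowuuwux"
Reversed: "xuwuuwox"
Forward == Backward? xowuuwux != xuwuuwox
Palindrome = No


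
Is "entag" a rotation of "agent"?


Word: "agent", Candidate: "entag"
Method: check if candidate is substring of word+word
"agentagent" contains "entag"? Yes
Is rotation = Yes


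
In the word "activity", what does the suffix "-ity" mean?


Suffix: -ity
Example: activity (active + -ity, with a spelling change)
Meaning = quality of


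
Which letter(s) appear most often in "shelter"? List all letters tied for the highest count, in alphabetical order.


Word: "shelter"
Letter counts:
  'e': 2
  'h': 1
  'l': 1
  'r': 1
  's': 1
  't': 1
Maximum count = 2
Most frequent = 'e' (2 times each)


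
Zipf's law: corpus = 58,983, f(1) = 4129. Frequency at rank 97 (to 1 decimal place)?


Zipf's law: f(r) = f(1) / r
f(1) = 4129
f(97) = 4129 / 97
= 42.6 occurrences


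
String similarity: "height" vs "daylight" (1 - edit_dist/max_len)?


Word 1: "height" (length 6)
Word 2: "daylight" (length 8)
One optimal edit sequence:
  1. insert 'd'  (+1)
  2. insert 'a'  (+1)
  3. substitute 'h' -> 'y'  (+1)
  4. substitute 'e' -> 'l'  (+1)
  5. keep 'i'
  6. keep 'g'
  7. keep 'h'
  8. keep 't'
Edit distance = 4
Max length = max(6, 8) = 8
Similarity = 1 - 4/8
= 0.5000


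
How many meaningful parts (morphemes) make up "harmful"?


Word: "harmful"
Morphemes: harm | -ful
Each morpheme carries meaning
= 2 morphemes


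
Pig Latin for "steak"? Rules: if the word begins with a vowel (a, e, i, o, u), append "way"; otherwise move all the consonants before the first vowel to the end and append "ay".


Word: "steak"
Starts with consonant(s) → move to end, add 'ay'
Consonant cluster: "st"
Pig Latin = "eakstay"


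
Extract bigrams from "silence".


Word: "silence" (length 7)
Number of bigrams = 7 - 2 + 1 = 6
  Position 0: "si"
  Position 1: "il"
  Position 2: "le"
  Position 3: "en"
  Position 4: "nc"
  Position 5: "ce"
Bigrams = "si", "il", "le", "en", "nc", "ce"


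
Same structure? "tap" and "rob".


Pattern of "tap": [0, 1, 2]
Pattern of "rob": [0, 1, 2]
Patterns match
Same pattern = Yes


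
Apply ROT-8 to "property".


Word: "property"
Shift: 8
Each letter → (letter + shift) mod 26:
  'p' (15) + 8 = 23 → 'x'
  'r' (17) + 8 = 25 → 'z'
  'o' (14) + 8 = 22 → 'w'
  'p' (15) + 8 = 23 → 'x'
  'e' (4) + 8 = 12 → 'm'
  'r' (17) + 8 = 25 → 'z'
  't' (19) + 8 = 1 → 'b'
  'y' (24) + 8 = 6 → 'g'
Result = "xzwxmzbg"


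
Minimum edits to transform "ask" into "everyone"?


Word 1: "ask" (length 3)
Word 2: "everyone" (length 8)
One optimal edit sequence (insert/delete/substitute each cost 1):
  1. insert 'e'  (+1)
  2. insert 'v'  (+1)
  3. insert 'e'  (+1)
  4. insert 'r'  (+1)
  5. insert 'y'  (+1)
  6. substitute 'a' -> 'o'  (+1)
  7. substitute 's' -> 'n'  (+1)
  8. substitute 'k' -> 'e'  (+1)
Total edit operations: 8
Edit distance = 8


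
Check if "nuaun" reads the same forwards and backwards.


Word: "nuaun"
Reversed: "nuaun"
Forward == Backward? nuaun == nuaun
Palindrome = Yes


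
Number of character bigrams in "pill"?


Word: "pill" (length 4)
Number of 2-grams = length - 2 + 1 = 4 - 2 + 1
= 3


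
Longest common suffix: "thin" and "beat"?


Word 1: "thin"
Word 2: "beat"
Comparing from end:
  Pos -1: 'n' != 't' (stop)
LCS = "" (length 0)


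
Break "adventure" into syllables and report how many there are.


Word: "adventure"
Syllable breakdown: ad-ven-ture
Counting: 3 parts
= 3 syllables


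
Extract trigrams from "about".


Word: "about" (length 5)
Number of trigrams = 5 - 3 + 1 = 3
  Position 0: "abo"
  Position 1: "bou"
  Position 2: "out"
Trigrams = "abo", "bou", "out"


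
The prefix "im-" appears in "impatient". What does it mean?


Prefix: im-
As in: impatient -> im- + patient
Meaning = not / into


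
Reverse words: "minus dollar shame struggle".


Original: "minus dollar shame struggle"
Words (1..n): minus | dollar | shame | struggle
Reversed (n..1): struggle | shame | dollar | minus
Result = "struggle shame dollar minus"


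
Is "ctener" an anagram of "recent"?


Word 1: "recent" → sorted: ceenrt
Word 2: "ctener" → sorted: ceenrt
Same letters? ceenrt == ceenrt
Anagram = Yes


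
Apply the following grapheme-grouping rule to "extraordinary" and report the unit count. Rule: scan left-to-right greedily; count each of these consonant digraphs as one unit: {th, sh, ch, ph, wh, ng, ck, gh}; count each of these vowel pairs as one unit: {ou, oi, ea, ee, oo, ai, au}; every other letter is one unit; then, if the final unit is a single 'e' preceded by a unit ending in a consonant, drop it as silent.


Word: "extraordinary" (13 letters)
Left-to-right scan:
  [1] 'e' (letter)
  [2] 'x' (letter)
  [3] 't' (letter)
  [4] 'r' (letter)
  [5] 'a' (letter)
  [6] 'o' (letter)
  [7] 'r' (letter)
  [8] 'd' (letter)
  [9] 'i' (letter)
  [10] 'n' (letter)
  [11] 'a' (letter)
  [12] 'r' (letter)
  [13] 'y' (letter)
Units from scan: 13
Sound units = 13 units


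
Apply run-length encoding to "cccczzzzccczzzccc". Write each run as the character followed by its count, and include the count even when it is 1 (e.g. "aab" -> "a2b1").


String: "cccczzzzccczzzccc"
Scanning for consecutive runs:
  'c' x 4
  'z' x 4
  'c' x 3
  'z' x 3
  'c' x 3
RLE = "c4z4c3z3c3"


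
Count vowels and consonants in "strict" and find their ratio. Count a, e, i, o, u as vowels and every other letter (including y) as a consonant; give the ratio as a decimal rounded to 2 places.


Word: "strict"
Vowels (a,e,i,o,u): 1
Consonants: 5
Ratio = 1/5
= 0.20


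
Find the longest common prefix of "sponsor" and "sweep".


Word 1: "sponsor"
Word 2: "sweep"
Comparing from start:
  Pos 0: 's' == 's'
  Pos 1: 'p' != 'w' (stop)
LCP = "s" (length 1)


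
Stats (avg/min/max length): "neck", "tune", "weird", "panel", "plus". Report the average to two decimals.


Lengths: "neck"=4, "tune"=4, "weird"=5, "panel"=5, "plus"=4
Sum = 22, Count = 5
Average = 22/5 = 4.40
= avg=4.40, min=4, max=5


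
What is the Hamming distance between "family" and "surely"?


Comparing character by character (same length = 6):
  Pos 0: 'f' vs 's' !=
  Pos 1: 'a' vs 'u' !=
  Pos 2: 'm' vs 'r' !=
  Pos 3: 'i' vs 'e' !=
  Pos 4: 'l' vs 'l' =
  Pos 5: 'y' vs 'y' =
Hamming distance = 4


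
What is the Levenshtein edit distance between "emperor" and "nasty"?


Word 1: "emperor" (length 7)
Word 2: "nasty" (length 5)
One optimal edit sequence (insert/delete/substitute each cost 1):
  1. delete 'e'  (+1)
  2. delete 'm'  (+1)
  3. substitute 'p' -> 'n'  (+1)
  4. substitute 'e' -> 'a'  (+1)
  5. substitute 'r' -> 's'  (+1)
  6. substitute 'o' -> 't'  (+1)
  7. substitute 'r' -> 'y'  (+1)
Total edit operations: 7
Edit distance = 7


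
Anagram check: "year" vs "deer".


Word 1: "year" → sorted: aery
Word 2: "deer" → sorted: deer
Same letters? aery != deer
Anagram = No


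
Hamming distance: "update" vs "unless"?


Comparing character by character (same length = 6):
  Pos 0: 'u' vs 'u' =
  Pos 1: 'p' vs 'n' !=
  Pos 2: 'd' vs 'l' !=
  Pos 3: 'a' vs 'e' !=
  Pos 4: 't' vs 's' !=
  Pos 5: 'e' vs 's' !=
Hamming distance = 5


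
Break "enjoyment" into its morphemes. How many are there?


Word: "enjoyment"
Morphemes: en- / joy / -ment
Each morpheme carries meaning
= 3 morphemes


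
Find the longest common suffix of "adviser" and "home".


Word 1: "adviser"
Word 2: "home"
Comparing from end:
  Pos -1: 'r' != 'e' (stop)
LCS = "" (length 0)


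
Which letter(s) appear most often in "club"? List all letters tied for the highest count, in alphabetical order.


Word: "club"
Letter counts:
  'b': 1
  'c': 1
  'l': 1
  'u': 1
Maximum count = 1
Most frequent = 'b', 'c', 'l', 'u' (1 time each)


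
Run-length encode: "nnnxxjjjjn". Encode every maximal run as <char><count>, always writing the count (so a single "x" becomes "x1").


String: "nnnxxjjjjn"
Scanning for consecutive runs:
  'n' x 3
  'x' x 2
  'j' x 4
  'n' x 1
RLE = "n3x2j4n1"


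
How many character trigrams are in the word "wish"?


Word: "wish" (length 4)
Number of 3-grams = length - 3 + 1 = 4 - 3 + 1
= 2


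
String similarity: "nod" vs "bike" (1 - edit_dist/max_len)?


Word 1: "nod" (length 3)
Word 2: "bike" (length 4)
One optimal edit sequence:
  1. insert 'b'  (+1)
  2. substitute 'n' -> 'i'  (+1)
  3. substitute 'o' -> 'k'  (+1)
  4. substitute 'd' -> 'e'  (+1)
Edit distance = 4
Max length = max(3, 4) = 4
Similarity = 1 - 4/4
= 0.0000


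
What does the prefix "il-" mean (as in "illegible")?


Prefix: il-
Example: illegible (il- + legible)
Meaning = not


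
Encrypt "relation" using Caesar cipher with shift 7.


Word: "relation"
Shift: 7
Each letter → (letter + shift) mod 26:
  'r' (17) + 7 = 24 → 'y'
  'e' (4) + 7 = 11 → 'l'
  'l' (11) + 7 = 18 → 's'
  'a' (0) + 7 = 7 → 'h'
  't' (19) + 7 = 0 → 'a'
  'i' (8) + 7 = 15 → 'p'
  'o' (14) + 7 = 21 → 'v'
  'n' (13) + 7 = 20 → 'u'
Result = "ylshapvu"


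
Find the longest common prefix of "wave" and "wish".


Word 1: "wave"
Word 2: "wish"
Comparing from start:
  Pos 0: 'w' == 'w'
  Pos 1: 'a' != 'i' (stop)
LCP = "w" (length 1)


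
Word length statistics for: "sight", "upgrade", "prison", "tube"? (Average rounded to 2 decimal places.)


Lengths: "sight"=5, "upgrade"=7, "prison"=6, "tube"=4
Sum = 22, Count = 4
Average = 22/4 = 5.50
= avg=5.50, min=4, max=7


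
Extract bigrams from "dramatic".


Word: "dramatic" (length 8)
Number of bigrams = 8 - 2 + 1 = 7
  Position 0: "dr"
  Position 1: "ra"
  Position 2: "am"
  Position 3: "ma"
  Position 4: "at"
  Position 5: "ti"
  Position 6: "ic"
Bigrams = "dr", "ra", "am", "ma", "at", "ti", "ic"


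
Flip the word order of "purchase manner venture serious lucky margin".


Original: "purchase manner venture serious lucky margin"
Words (1..n): purchase | manner | venture | serious | lucky | margin
Reversed (n..1): margin | lucky | serious | venture | manner | purchase
Result = "margin lucky serious venture manner purchase"
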